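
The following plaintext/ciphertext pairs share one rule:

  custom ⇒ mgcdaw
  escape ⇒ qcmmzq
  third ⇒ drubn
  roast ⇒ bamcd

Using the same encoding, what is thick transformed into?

drumu

The rule splits by letter class: vowels +12, consonants +10.
Applying it to thick: t(cons)+10=d, h(cons)+10=r, i(vowel)+12=u, c(cons)+10=m, k(cons)+10=u.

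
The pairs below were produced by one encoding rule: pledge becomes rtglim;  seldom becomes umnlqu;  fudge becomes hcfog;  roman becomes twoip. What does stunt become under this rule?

A repeating key of period 2 is used — shifts +2, +8 over and over.
On stunt: s+2=u, t+8=b, u+2=w, n+8=v, t+2=v.

ubwvv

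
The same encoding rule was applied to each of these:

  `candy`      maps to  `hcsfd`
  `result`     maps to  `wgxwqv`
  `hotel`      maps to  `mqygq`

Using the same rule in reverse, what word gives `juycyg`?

Shifts by position in candy: pos 0: c→h (+5), pos 1: a→c (+2), pos 2: n→s (+5), pos 3: d→f (+2) — repeating every 2. A repeating key of period 2 is used — shifts +5, +2 over and over.
Undoing it on juycyg: j−5=e, u−2=s, y−5=t, c−2=a, y−5=t, g−2=e.

estate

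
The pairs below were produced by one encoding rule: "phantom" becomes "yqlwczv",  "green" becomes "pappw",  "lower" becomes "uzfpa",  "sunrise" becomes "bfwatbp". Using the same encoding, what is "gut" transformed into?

The shift depends on letter class: consonant p→y is +9, but vowel a→l is +11. Two shifts are in play — +11 for a/e/i/o/u, +9 for every other letter.
For gut: g(cons)+9=p, u(vowel)+11=f, t(cons)+9=c.

pfc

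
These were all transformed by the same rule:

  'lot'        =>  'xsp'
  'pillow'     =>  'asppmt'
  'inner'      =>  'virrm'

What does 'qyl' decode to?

hum

The output letters match the input read backwards, each shifted +4: lot reversed is tol. The word is reversed, then every letter is shifted forward by 4.
Reversing it on qyl: shift back: q−4=m, y−4=u, l−4=h → muh; then reverse → hum.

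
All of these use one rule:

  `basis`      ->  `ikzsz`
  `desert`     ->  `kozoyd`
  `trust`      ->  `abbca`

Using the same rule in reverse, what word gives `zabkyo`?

Shifts by position in basis: pos 0: b→i (+7), pos 1: a→k (+10), pos 2: s→z (+7), pos 3: i→s (+10) — repeating every 2. The shifts repeat in a cycle of length 2: positions 0,1,… shift by +7, +10, then the pattern repeats.
Decoding zabkyo: z−7=s, a−10=q, b−7=u, k−10=a, y−7=r, o−10=e.

square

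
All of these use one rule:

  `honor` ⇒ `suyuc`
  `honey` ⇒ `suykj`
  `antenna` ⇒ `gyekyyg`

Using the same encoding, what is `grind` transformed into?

rcoyo

The shift depends on letter class: consonant h→s is +11, but vowel o→u is +6. The rule splits by letter class: vowels +6, consonants +11.
For grind: g(cons)+11=r, r(cons)+11=c, i(vowel)+6=o, n(cons)+11=y, d(cons)+11=o.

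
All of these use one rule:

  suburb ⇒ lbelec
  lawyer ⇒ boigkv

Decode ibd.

The output letters match the input read backwards, each shifted +10: suburb reversed is brubus. Read the word backwards and shift each letter +10.
Decoding ibd: shift back: i−10=y, b−10=r, d−10=t → yrt; then reverse → try.

try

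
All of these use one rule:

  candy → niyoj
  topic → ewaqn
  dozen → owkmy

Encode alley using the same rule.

The shift depends on letter class: consonant c→n is +11, but vowel a→i is +8. Vowels shift forward by 8 and consonants shift forward by 11.
On alley: a(vowel)+8=i, l(cons)+11=w, l(cons)+11=w, e(vowel)+8=m, y(cons)+11=j.

iwwmj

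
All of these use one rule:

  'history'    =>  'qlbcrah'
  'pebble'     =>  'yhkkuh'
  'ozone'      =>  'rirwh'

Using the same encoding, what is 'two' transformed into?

The shift depends on letter class: consonant h→q is +9, but vowel i→l is +3. Two shifts are in play — +3 for a/e/i/o/u, +9 for every other letter.
Applying it to two: t(cons)+9=c, w(cons)+9=f, o(vowel)+3=r.

cfr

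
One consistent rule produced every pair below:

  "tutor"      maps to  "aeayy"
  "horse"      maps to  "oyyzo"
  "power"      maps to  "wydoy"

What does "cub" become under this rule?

jei

Two shifts are in play — +10 for a/e/i/o/u, +7 for every other letter.
On cub: c(cons)+7=j, u(vowel)+10=e, b(cons)+7=i.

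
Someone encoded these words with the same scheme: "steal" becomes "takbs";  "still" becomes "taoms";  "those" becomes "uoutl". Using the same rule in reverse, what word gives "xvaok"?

wound

Shifts by position in steal: pos 0: s→t (+1), pos 1: t→a (+7), pos 2: e→k (+6), pos 3: a→b (+1), pos 4: l→s (+7) — repeating every 3. A repeating key of period 3 is used — shifts +1, +7, +6 over and over.
Decoding xvaok: x−1=w, v−7=o, a−6=u, o−1=n, k−7=d.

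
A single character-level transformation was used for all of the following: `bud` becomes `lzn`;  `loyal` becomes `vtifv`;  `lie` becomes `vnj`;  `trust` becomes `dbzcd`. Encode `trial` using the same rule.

The shift depends on letter class: consonant b→l is +10, but vowel u→z is +5. Two shifts are in play — +5 for a/e/i/o/u, +10 for every other letter.
For trial: t(cons)+10=d, r(cons)+10=b, i(vowel)+5=n, a(vowel)+5=f, l(cons)+10=v.

dbnfv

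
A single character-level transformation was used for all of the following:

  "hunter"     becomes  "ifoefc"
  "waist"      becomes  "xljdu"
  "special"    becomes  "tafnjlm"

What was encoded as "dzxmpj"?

cowboy

It's a Vigenère-style cipher with numeric key [1,11]: position i shifts by key[i mod 2].
Decoding dzxmpj: d−1=c, z−11=o, x−1=w, m−11=b, p−1=o, j−11=y.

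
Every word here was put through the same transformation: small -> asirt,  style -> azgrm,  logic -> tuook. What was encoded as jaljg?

Shifts by position in small: pos 0: s→a (+8), pos 1: m→s (+6), pos 2: a→i (+8), pos 3: l→r (+6) — repeating every 2. It's a Vigenère-style cipher with numeric key [8,6]: position i shifts by key[i mod 2].
Undoing it on jaljg: j−8=b, a−6=u, l−8=d, j−6=d, g−8=y.

buddy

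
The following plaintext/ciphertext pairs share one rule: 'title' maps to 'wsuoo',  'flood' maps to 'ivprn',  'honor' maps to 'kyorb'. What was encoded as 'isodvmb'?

Shifts by position in title: pos 0: t→w (+3), pos 1: i→s (+10), pos 2: t→u (+1), pos 3: l→o (+3), pos 4: e→o (+10) — repeating every 3. The shifts repeat in a cycle of length 3: positions 0,1,… shift by +3, +10, +1, then the pattern repeats.
Decoding isodvmb: i−3=f, s−10=i, o−1=n, d−3=a, v−10=l, m−1=l, b−3=y.

finally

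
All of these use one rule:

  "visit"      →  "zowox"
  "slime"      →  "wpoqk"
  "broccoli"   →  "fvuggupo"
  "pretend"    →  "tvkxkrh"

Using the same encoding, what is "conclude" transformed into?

gurgpahk

The shift depends on letter class: consonant v→z is +4, but vowel i→o is +6. Vowels shift forward by 6 and consonants shift forward by 4.
Applying it to conclude: c(cons)+4=g, o(vowel)+6=u, n(cons)+4=r, c(cons)+4=g, l(cons)+4=p, u(vowel)+6=a, d(cons)+4=h, e(vowel)+6=k.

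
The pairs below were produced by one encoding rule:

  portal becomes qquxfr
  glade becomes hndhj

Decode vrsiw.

Letter i (0-indexed) is shifted by i+1, so successive shifts are 1, 2, 3, ….
Decoding vrsiw: v−1=u, r−2=p, s−3=p, i−4=e, w−5=r.

upper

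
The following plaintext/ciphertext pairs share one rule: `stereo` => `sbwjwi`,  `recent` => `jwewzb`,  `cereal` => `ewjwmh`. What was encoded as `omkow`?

gauge

Each letter's alphabet position (a=0..z=25) is mapped through 9·x+12 mod 26 — an affine cipher.
Reversing it on omkow: o(14)→3·(14−12)≡6=g; m(12)→3·(12−12)≡0=a; k(10)→3·(10−12)≡20=u; o(14)→3·(14−12)≡6=g; w(22)→3·(22−12)≡4=e (all mod 26).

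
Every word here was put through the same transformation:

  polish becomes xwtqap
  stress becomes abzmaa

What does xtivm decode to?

plane

Compare letters: p→x is +8, o→w is +8, l→t is +8 — a constant shift. Each letter is shifted forward by 8 in the alphabet (a Caesar shift of +8).
Decoding xtivm: x−8=p, t−8=l, i−8=a, v−8=n, m−8=e.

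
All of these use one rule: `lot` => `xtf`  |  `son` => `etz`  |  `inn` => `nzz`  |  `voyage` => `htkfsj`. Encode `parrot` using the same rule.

bfddtf

The shift depends on letter class: consonant l→x is +12, but vowel o→t is +5. Two shifts are in play — +5 for a/e/i/o/u, +12 for every other letter.
On parrot: p(cons)+12=b, a(vowel)+5=f, r(cons)+12=d, r(cons)+12=d, o(vowel)+5=t, t(cons)+12=f.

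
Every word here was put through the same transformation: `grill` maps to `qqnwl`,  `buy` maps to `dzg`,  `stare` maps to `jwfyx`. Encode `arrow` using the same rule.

btwwf

The output letters match the input read backwards, each shifted +5: grill reversed is llirg. Two steps: reverse the string, then apply a Caesar shift of +5.
For arrow: reverse → worra; then shift: w+5=b, o+5=t, r+5=w, r+5=w, a+5=f.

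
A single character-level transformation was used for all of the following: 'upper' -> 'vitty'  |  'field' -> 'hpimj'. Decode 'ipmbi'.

The output letters match the input read backwards, each shifted +4: upper reversed is reppu. The word is reversed, then every letter is shifted forward by 4.
Reversing it on ipmbi: shift back: i−4=e, p−4=l, m−4=i, b−4=x, i−4=e → elixe; then reverse → exile.

exile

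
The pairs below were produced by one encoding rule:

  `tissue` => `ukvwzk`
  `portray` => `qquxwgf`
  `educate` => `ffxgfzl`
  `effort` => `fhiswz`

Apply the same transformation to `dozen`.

eqcis

In tissue: t→u is +1, i→k is +2, s→v is +3, s→w is +4 — the shift increases by 1 each position. Each letter shifts forward by (position + 1), i.e. 1, 2, 3, … — the shift grows by one for each successive letter.
On dozen: d+1=e, o+2=q, z+3=c, e+4=i, n+5=s.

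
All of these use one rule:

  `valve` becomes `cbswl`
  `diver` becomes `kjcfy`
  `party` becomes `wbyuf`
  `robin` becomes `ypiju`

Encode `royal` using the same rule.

ypfbs

Shifts by position in valve: pos 0: v→c (+7), pos 1: a→b (+1), pos 2: l→s (+7), pos 3: v→w (+1) — repeating every 2. A repeating key of period 2 is used — shifts +7, +1 over and over.
Applying it to royal: r+7=y, o+1=p, y+7=f, a+1=b, l+7=s.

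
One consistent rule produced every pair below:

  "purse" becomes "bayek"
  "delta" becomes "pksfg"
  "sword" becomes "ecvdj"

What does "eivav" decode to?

scoop

The shifts repeat in a cycle of length 3: positions 0,1,… shift by +12, +6, +7, then the pattern repeats.
Undoing it on eivav: e−12=s, i−6=c, v−7=o, a−12=o, v−6=p.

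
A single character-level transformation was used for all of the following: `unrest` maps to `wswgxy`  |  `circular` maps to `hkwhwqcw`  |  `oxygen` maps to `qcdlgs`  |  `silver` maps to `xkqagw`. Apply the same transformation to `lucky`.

qwhpd

Vowels shift forward by 2 and consonants shift forward by 5.
On lucky: l(cons)+5=q, u(vowel)+2=w, c(cons)+5=h, k(cons)+5=p, y(cons)+5=d.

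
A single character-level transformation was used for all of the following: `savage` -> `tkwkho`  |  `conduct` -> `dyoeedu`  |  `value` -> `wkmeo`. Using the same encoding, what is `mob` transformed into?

nyc

The shift depends on letter class: consonant s→t is +1, but vowel a→k is +10. Two shifts are in play — +10 for a/e/i/o/u, +1 for every other letter.
Applying it to mob: m(cons)+1=n, o(vowel)+10=y, b(cons)+1=c.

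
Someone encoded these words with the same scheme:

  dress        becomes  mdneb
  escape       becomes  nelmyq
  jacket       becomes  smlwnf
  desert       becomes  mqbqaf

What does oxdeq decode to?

Shifts by position in dress: pos 0: d→m (+9), pos 1: r→d (+12), pos 2: e→n (+9), pos 3: s→e (+12) — repeating every 2. A repeating key of period 2 is used — shifts +9, +12 over and over.
Reversing it on oxdeq: o−9=f, x−12=l, d−9=u, e−12=s, q−9=h.

flush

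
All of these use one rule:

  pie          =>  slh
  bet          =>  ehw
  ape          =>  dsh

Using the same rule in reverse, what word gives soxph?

Compare letters: p→s is +3, i→l is +3, e→h is +3 — a constant shift. This is a Caesar cipher with shift 3.
Reversing it on soxph: s−3=p, o−3=l, x−3=u, p−3=m, h−3=e.

plume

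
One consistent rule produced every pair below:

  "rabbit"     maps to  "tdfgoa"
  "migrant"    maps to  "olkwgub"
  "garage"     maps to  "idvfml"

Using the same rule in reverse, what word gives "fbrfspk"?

In rabbit: r→t is +2, a→d is +3, b→f is +4, b→g is +5 — the shift increases by 1 each position. The shift increases by 1 at each position, starting from +2: 2, 3, 4, ….
Undoing it on fbrfspk: f−2=d, b−3=y, r−4=n, f−5=a, s−6=m, p−7=i, k−8=c.

dynamic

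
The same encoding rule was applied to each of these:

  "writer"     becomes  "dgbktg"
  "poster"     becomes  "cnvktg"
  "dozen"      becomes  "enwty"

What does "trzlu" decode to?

equal

Each letter's alphabet position (a=0..z=25) is mapped through 15·x+11 mod 26 — an affine cipher.
Reversing it on trzlu: t(19)→7·(19−11)≡4=e; r(17)→7·(17−11)≡16=q; z(25)→7·(25−11)≡20=u; l(11)→7·(11−11)≡0=a; u(20)→7·(20−11)≡11=l (all mod 26).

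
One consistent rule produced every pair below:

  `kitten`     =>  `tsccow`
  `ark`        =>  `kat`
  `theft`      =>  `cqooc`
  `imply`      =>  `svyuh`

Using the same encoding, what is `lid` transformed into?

usm

The shift depends on letter class: consonant k→t is +9, but vowel i→s is +10. The rule splits by letter class: vowels +10, consonants +9.
On lid: l(cons)+9=u, i(vowel)+10=s, d(cons)+9=m.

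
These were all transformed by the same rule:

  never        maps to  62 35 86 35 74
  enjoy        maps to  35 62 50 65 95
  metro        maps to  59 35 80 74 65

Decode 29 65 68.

cop

With a=1..z=26, the number is 3·pos + 20.
Reversing it on 29 65 68: 29→(29−20)÷3=3=c, 65→(65−20)÷3=15=o, 68→(68−20)÷3=16=p.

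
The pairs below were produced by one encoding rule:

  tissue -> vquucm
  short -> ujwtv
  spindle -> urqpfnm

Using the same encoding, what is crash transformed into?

etiuj

The shift depends on letter class: consonant t→v is +2, but vowel i→q is +8. Vowels shift forward by 8 and consonants shift forward by 2.
For crash: c(cons)+2=e, r(cons)+2=t, a(vowel)+8=i, s(cons)+2=u, h(cons)+2=j.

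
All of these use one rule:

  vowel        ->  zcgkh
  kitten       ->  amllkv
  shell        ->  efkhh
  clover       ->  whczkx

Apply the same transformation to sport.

Each letter's alphabet position (a=0..z=25) is mapped through 7·x+8 mod 26 — an affine cipher.
On sport: s(18)→7·18+8≡4=e; p(15)→7·15+8≡9=j; o(14)→7·14+8≡2=c; r(17)→7·17+8≡23=x; t(19)→7·19+8≡11=l (all mod 26).

ejcxl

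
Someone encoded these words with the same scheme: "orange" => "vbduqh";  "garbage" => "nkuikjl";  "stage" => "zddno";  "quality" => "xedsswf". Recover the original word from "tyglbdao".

moderate

It's a Vigenère-style cipher with numeric key [7,10,3]: position i shifts by key[i mod 3].
Decoding tyglbdao: t−7=m, y−10=o, g−3=d, l−7=e, b−10=r, d−3=a, a−7=t, o−10=e.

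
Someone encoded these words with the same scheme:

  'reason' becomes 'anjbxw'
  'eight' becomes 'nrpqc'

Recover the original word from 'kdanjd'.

bureau

Compare letters: r→a is +9, e→n is +9, a→j is +9 — a constant shift. Each letter is shifted forward by 9 in the alphabet (a Caesar shift of +9).
Decoding kdanjd: k−9=b, d−9=u, a−9=r, n−9=e, j−9=a, d−9=u.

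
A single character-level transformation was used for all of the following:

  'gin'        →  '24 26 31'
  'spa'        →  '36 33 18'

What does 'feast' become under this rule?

g is letter #7 and maps to 24: an offset of 17. The number is (letter's place in the alphabet, a=1) + 17.
Applying it to feast: f=6→23, e=5→22, a=1→18, s=19→36, t=20→37.

23 22 18 36 37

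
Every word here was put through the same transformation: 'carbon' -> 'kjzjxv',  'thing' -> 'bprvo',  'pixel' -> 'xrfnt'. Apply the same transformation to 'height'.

Two shifts are in play — +9 for a/e/i/o/u, +8 for every other letter.
For height: h(cons)+8=p, e(vowel)+9=n, i(vowel)+9=r, g(cons)+8=o, h(cons)+8=p, t(cons)+8=b.

pnropb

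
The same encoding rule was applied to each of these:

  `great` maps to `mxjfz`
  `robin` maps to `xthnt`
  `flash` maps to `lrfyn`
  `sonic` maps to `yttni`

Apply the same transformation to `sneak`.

The shift depends on letter class: consonant g→m is +6, but vowel e→j is +5. Vowels shift forward by 5 and consonants shift forward by 6.
Applying it to sneak: s(cons)+6=y, n(cons)+6=t, e(vowel)+5=j, a(vowel)+5=f, k(cons)+6=q.

ytjfq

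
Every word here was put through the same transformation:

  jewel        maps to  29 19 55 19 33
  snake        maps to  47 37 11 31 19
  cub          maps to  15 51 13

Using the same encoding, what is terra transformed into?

49 19 45 45 11

Each letter becomes 2×(its alphabet position, a=1..z=26) + 9.
For terra: t=20→49, e=5→19, r=18→45, r=18→45, a=1→11.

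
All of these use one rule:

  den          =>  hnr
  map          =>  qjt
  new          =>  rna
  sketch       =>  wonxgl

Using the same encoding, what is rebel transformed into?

Vowels shift forward by 9 and consonants shift forward by 4.
On rebel: r(cons)+4=v, e(vowel)+9=n, b(cons)+4=f, e(vowel)+9=n, l(cons)+4=p.

vnfnp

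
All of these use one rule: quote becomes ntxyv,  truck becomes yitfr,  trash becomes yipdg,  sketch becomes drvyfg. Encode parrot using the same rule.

spiixy

q(16)→n(13) and u(20)→t(19) fit y≡21x+15 (mod 26); the inverse of 21 mod 26 is 5. This is an affine cipher: with a=0,…,z=25, each position x becomes (21x+15) mod 26.
Applying it to parrot: p(15)→21·15+15≡18=s; a(0)→21·0+15≡15=p; r(17)→21·17+15≡8=i; r(17)→21·17+15≡8=i; o(14)→21·14+15≡23=x; t(19)→21·19+15≡24=y (all mod 26).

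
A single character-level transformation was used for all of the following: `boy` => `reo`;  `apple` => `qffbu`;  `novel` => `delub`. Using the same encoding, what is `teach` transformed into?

Every letter moves 16 places later in the alphabet, wrapping around z→a.
For teach: t+16=j, e+16=u, a+16=q, c+16=s, h+16=x.

juqsx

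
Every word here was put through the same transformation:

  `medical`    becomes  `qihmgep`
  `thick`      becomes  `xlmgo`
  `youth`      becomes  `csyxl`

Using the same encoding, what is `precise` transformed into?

Compare letters: m→q is +4, e→i is +4, d→h is +4 — a constant shift. Every letter moves 4 places later in the alphabet, wrapping around z→a.
On precise: p+4=t, r+4=v, e+4=i, c+4=g, i+4=m, s+4=w, e+4=i.

tvigmwi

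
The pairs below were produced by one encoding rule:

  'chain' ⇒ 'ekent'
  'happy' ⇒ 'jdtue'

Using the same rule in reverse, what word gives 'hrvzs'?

forum

The shift increases by 1 at each position, starting from +2: 2, 3, 4, ….
Decoding hrvzs: h−2=f, r−3=o, v−4=r, z−5=u, s−6=m.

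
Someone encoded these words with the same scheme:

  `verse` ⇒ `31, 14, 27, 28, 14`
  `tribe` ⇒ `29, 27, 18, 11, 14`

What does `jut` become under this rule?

19, 30, 29

The number is (letter's place in the alphabet, a=1) + 9.
On jut: j=10→19, u=21→30, t=20→29.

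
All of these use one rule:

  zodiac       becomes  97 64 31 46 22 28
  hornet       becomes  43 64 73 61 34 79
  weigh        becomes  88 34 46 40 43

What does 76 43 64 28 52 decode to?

shock

Each letter becomes 3×(its alphabet position, a=1..z=26) + 19.
Undoing it on 76 43 64 28 52: 76→(76−19)÷3=19=s, 43→(43−19)÷3=8=h, 64→(64−19)÷3=15=o, 28→(28−19)÷3=3=c, 52→(52−19)÷3=11=k.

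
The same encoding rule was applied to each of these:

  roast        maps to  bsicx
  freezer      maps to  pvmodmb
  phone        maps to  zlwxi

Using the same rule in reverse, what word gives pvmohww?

It's a Vigenère-style cipher with numeric key [10,4,8]: position i shifts by key[i mod 3].
Reversing it on pvmohww: p−10=f, v−4=r, m−8=e, o−10=e, h−4=d, w−8=o, w−10=m.

freedom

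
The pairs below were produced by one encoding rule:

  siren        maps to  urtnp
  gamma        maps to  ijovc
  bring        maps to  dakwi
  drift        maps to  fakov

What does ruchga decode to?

Shifts by position in siren: pos 0: s→u (+2), pos 1: i→r (+9), pos 2: r→t (+2), pos 3: e→n (+9) — repeating every 2. A repeating key of period 2 is used — shifts +2, +9 over and over.
Undoing it on ruchga: r−2=p, u−9=l, c−2=a, h−9=y, g−2=e, a−9=r.

player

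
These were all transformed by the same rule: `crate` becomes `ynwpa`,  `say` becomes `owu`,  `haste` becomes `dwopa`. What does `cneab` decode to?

grief

This is a Caesar cipher with shift 22.
Undoing it on cneab: c−22=g, n−22=r, e−22=i, a−22=e, b−22=f.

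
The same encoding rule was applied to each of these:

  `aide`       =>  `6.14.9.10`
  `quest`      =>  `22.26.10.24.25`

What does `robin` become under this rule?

a is letter #1 and maps to 6: an offset of 5. The number is (letter's place in the alphabet, a=1) + 5.
On robin: r=18→23, o=15→20, b=2→7, i=9→14, n=14→19.

23.20.7.14.19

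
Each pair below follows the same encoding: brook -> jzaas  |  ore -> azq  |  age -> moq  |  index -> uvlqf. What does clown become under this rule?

The shift depends on letter class: consonant b→j is +8, but vowel o→a is +12. The rule splits by letter class: vowels +12, consonants +8.
On clown: c(cons)+8=k, l(cons)+8=t, o(vowel)+12=a, w(cons)+8=e, n(cons)+8=v.

ktaev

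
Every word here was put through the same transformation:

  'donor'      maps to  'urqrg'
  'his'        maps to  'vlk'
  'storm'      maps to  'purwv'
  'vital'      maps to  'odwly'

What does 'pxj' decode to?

The output letters match the input read backwards, each shifted +3: donor reversed is ronod. Read the word backwards and shift each letter +3.
Reversing it on pxj: shift back: p−3=m, x−3=u, j−3=g → mug; then reverse → gum.

gum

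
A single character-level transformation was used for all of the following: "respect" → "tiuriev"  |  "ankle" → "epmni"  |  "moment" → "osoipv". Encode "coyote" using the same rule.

esasvi

The shift depends on letter class: consonant r→t is +2, but vowel e→i is +4. The rule splits by letter class: vowels +4, consonants +2.
For coyote: c(cons)+2=e, o(vowel)+4=s, y(cons)+2=a, o(vowel)+4=s, t(cons)+2=v, e(vowel)+4=i.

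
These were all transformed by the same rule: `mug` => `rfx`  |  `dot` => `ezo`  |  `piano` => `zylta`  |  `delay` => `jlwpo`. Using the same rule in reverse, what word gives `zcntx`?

micro

The output letters match the input read backwards, each shifted +11: mug reversed is gum. Read the word backwards and shift each letter +11.
Undoing it on zcntx: shift back: z−11=o, c−11=r, n−11=c, t−11=i, x−11=m → orcim; then reverse → micro.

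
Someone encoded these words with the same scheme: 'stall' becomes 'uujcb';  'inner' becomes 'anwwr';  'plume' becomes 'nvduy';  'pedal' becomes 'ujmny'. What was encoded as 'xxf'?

woo

The output letters match the input read backwards, each shifted +9: stall reversed is llats. Read the word backwards and shift each letter +9.
Decoding xxf: shift back: x−9=o, x−9=o, f−9=w → oow; then reverse → woo.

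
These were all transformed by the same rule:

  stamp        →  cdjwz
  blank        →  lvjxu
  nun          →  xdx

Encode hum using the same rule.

Two shifts are in play — +9 for a/e/i/o/u, +10 for every other letter.
Applying it to hum: h(cons)+10=r, u(vowel)+9=d, m(cons)+10=w.

rdw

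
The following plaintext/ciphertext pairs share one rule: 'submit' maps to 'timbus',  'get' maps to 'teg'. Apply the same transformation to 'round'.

It's just the letters in reverse order.
For round: reverse → dnuor.

dnuor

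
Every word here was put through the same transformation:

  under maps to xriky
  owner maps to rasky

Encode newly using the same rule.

In under: u→x is +3, n→r is +4, d→i is +5, e→k is +6 — the shift increases by 1 each position. Each letter shifts forward by (position + 3), i.e. 3, 4, 5, … — the shift grows by one for each successive letter.
Applying it to newly: n+3=q, e+4=i, w+5=b, l+6=r, y+7=f.

qibrf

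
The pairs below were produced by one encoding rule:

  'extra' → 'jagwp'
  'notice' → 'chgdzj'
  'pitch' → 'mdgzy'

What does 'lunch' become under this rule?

slczy

e(4)→j(9) and x(23)→a(0) fit y≡5x+15 (mod 26); the inverse of 5 mod 26 is 21. Treating letters as 0–25, the rule is x ↦ 5x + 15 (mod 26).
On lunch: l(11)→5·11+15≡18=s; u(20)→5·20+15≡11=l; n(13)→5·13+15≡2=c; c(2)→5·2+15≡25=z; h(7)→5·7+15≡24=y (all mod 26).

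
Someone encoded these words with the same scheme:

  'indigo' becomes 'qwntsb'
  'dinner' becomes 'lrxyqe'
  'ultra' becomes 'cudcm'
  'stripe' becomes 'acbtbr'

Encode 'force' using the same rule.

nxbnq

The shift increases by 1 at each position, starting from +8: 8, 9, 10, ….
For force: f+8=n, o+9=x, r+10=b, c+11=n, e+12=q.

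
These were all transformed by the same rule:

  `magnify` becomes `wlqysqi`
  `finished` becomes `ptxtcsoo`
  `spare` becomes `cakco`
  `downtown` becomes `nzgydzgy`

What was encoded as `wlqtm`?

Shifts by position in magnify: pos 0: m→w (+10), pos 1: a→l (+11), pos 2: g→q (+10), pos 3: n→y (+11) — repeating every 2. A repeating key of period 2 is used — shifts +10, +11 over and over.
Undoing it on wlqtm: w−10=m, l−11=a, q−10=g, t−11=i, m−10=c.

magic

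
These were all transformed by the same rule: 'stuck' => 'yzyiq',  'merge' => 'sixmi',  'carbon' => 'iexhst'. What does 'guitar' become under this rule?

The shift depends on letter class: consonant s→y is +6, but vowel u→y is +4. Vowels shift forward by 4 and consonants shift forward by 6.
On guitar: g(cons)+6=m, u(vowel)+4=y, i(vowel)+4=m, t(cons)+6=z, a(vowel)+4=e, r(cons)+6=x.

mymzex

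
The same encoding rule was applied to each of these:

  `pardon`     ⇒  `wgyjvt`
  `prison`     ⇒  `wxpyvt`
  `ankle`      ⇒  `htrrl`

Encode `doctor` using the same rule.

Shifts by position in pardon: pos 0: p→w (+7), pos 1: a→g (+6), pos 2: r→y (+7), pos 3: d→j (+6) — repeating every 2. The shifts repeat in a cycle of length 2: positions 0,1,… shift by +7, +6, then the pattern repeats.
On doctor: d+7=k, o+6=u, c+7=j, t+6=z, o+7=v, r+6=x.

kujzvx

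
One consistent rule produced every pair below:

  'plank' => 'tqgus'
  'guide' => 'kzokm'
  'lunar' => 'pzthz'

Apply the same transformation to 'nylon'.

rdrvv

In plank: p→t is +4, l→q is +5, a→g is +6, n→u is +7 — the shift increases by 1 each position. Each letter shifts forward by (position + 4), i.e. 4, 5, 6, … — the shift grows by one for each successive letter.
On nylon: n+4=r, y+5=d, l+6=r, o+7=v, n+8=v.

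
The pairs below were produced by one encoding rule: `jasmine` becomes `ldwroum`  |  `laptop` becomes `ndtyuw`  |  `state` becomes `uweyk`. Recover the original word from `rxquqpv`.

pumpkin

In jasmine: j→l is +2, a→d is +3, s→w is +4, m→r is +5 — the shift increases by 1 each position. Each letter shifts forward by (position + 2), i.e. 2, 3, 4, … — the shift grows by one for each successive letter.
Reversing it on rxquqpv: r−2=p, x−3=u, q−4=m, u−5=p, q−6=k, p−7=i, v−8=n.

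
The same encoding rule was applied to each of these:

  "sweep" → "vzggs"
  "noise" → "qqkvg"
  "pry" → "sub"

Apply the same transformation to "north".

qquwk

The shift depends on letter class: consonant s→v is +3, but vowel e→g is +2. The rule splits by letter class: vowels +2, consonants +3.
For north: n(cons)+3=q, o(vowel)+2=q, r(cons)+3=u, t(cons)+3=w, h(cons)+3=k.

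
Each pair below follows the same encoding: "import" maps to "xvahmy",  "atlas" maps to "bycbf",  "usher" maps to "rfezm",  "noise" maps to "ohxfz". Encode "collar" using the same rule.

i(8)→x(23) and m(12)→v(21) fit y≡19x+1 (mod 26); the inverse of 19 mod 26 is 11. This is an affine cipher: with a=0,…,z=25, each position x becomes (19x+1) mod 26.
Applying it to collar: c(2)→19·2+1≡13=n; o(14)→19·14+1≡7=h; l(11)→19·11+1≡2=c; l(11)→19·11+1≡2=c; a(0)→19·0+1≡1=b; r(17)→19·17+1≡12=m (all mod 26).

nhccbm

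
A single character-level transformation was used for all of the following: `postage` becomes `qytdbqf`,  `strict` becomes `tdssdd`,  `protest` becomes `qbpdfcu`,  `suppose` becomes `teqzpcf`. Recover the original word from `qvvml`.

pluck

Shifts by position in postage: pos 0: p→q (+1), pos 1: o→y (+10), pos 2: s→t (+1), pos 3: t→d (+10) — repeating every 2. A repeating key of period 2 is used — shifts +1, +10 over and over.
Reversing it on qvvml: q−1=p, v−10=l, v−1=u, m−10=c, l−1=k.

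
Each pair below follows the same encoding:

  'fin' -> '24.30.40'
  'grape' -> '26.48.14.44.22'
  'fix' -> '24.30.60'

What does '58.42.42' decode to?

woo

f(#6)→24 and i(#9)→30: differences scale by 2, so n = 2·pos + 12. The formula is n = 2×(alphabet index, a=1) + 12.
Decoding 58.42.42: 58→(58−12)÷2=23=w, 42→(42−12)÷2=15=o, 42→(42−12)÷2=15=o.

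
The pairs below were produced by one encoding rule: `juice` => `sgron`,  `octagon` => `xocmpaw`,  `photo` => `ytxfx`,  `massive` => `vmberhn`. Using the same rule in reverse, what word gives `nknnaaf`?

Shifts by position in juice: pos 0: j→s (+9), pos 1: u→g (+12), pos 2: i→r (+9), pos 3: c→o (+12) — repeating every 2. It's a Vigenère-style cipher with numeric key [9,12]: position i shifts by key[i mod 2].
Decoding nknnaaf: n−9=e, k−12=y, n−9=e, n−12=b, a−9=r, a−12=o, f−9=w.

eyebrow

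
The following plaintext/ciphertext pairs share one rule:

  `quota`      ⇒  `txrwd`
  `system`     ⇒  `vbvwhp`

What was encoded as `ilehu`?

Compare letters: q→t is +3, u→x is +3, o→r is +3 — a constant shift. This is a Caesar cipher with shift 3.
Undoing it on ilehu: i−3=f, l−3=i, e−3=b, h−3=e, u−3=r.

fiber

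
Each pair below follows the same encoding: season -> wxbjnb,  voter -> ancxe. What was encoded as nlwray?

The output letters match the input read backwards, each shifted +9: season reversed is nosaes. Read the word backwards and shift each letter +9.
Reversing it on nlwray: shift back: n−9=e, l−9=c, w−9=n, r−9=i, a−9=r, y−9=p → ecnirp; then reverse → prince.

prince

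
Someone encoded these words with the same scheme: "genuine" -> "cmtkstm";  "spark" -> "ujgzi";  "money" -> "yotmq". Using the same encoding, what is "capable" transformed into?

This is an affine cipher: with a=0,…,z=25, each position x becomes (21x+6) mod 26.
For capable: c(2)→21·2+6≡22=w; a(0)→21·0+6≡6=g; p(15)→21·15+6≡9=j; a(0)→21·0+6≡6=g; b(1)→21·1+6≡1=b; l(11)→21·11+6≡3=d; e(4)→21·4+6≡12=m (all mod 26).

wgjgbdm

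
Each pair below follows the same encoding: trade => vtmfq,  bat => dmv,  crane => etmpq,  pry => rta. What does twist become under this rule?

vyuuv

The shift depends on letter class: consonant t→v is +2, but vowel a→m is +12. The rule splits by letter class: vowels +12, consonants +2.
On twist: t(cons)+2=v, w(cons)+2=y, i(vowel)+12=u, s(cons)+2=u, t(cons)+2=v.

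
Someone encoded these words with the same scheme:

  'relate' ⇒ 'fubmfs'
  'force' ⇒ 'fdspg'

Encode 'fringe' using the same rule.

The output letters match the input read backwards, each shifted +1: relate reversed is etaler. Two steps: reverse the string, then apply a Caesar shift of +1.
For fringe: reverse → egnirf; then shift: e+1=f, g+1=h, n+1=o, i+1=j, r+1=s, f+1=g.

fhojsg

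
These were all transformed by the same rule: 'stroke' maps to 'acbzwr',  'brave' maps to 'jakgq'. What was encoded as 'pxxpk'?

In stroke: s→a is +8, t→c is +9, r→b is +10, o→z is +11 — the shift increases by 1 each position. The shift increases by 1 at each position, starting from +8: 8, 9, 10, ….
Undoing it on pxxpk: p−8=h, x−9=o, x−10=n, p−11=e, k−12=y.

honey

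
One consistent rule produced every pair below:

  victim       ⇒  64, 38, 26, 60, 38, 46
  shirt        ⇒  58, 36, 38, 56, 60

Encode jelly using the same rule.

v(#22)→64 and i(#9)→38: differences scale by 2, so n = 2·pos + 20. With a=1..z=26, the number is 2·pos + 20.
For jelly: j=10→40, e=5→30, l=12→44, l=12→44, y=25→70.

40, 30, 44, 44, 70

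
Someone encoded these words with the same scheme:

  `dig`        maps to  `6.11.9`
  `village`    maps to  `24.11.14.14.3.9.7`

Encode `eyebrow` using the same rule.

7.27.7.4.20.17.25

d is letter #4 and maps to 6: an offset of 2. Letters become their 1-based position plus 2 (so a→3, b→4, …).
Applying it to eyebrow: e=5→7, y=25→27, e=5→7, b=2→4, r=18→20, o=15→17, w=23→25.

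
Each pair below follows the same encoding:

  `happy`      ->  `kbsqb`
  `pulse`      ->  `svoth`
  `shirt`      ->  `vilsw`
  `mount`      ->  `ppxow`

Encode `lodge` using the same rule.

opghh

Shifts by position in happy: pos 0: h→k (+3), pos 1: a→b (+1), pos 2: p→s (+3), pos 3: p→q (+1) — repeating every 2. The shifts repeat in a cycle of length 2: positions 0,1,… shift by +3, +1, then the pattern repeats.
Applying it to lodge: l+3=o, o+1=p, d+3=g, g+1=h, e+3=h.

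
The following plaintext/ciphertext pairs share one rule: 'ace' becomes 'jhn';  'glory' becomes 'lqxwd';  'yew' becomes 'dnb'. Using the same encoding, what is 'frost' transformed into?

Two shifts are in play — +9 for a/e/i/o/u, +5 for every other letter.
Applying it to frost: f(cons)+5=k, r(cons)+5=w, o(vowel)+9=x, s(cons)+5=x, t(cons)+5=y.

kwxxy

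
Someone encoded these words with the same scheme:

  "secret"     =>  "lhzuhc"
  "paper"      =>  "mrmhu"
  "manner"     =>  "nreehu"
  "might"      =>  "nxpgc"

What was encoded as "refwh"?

ankle

s(18)→l(11) and e(4)→h(7) fit y≡17x+17 (mod 26); the inverse of 17 mod 26 is 23. Each letter's alphabet position (a=0..z=25) is mapped through 17·x+17 mod 26 — an affine cipher.
Undoing it on refwh: r(17)→23·(17−17)≡0=a; e(4)→23·(4−17)≡13=n; f(5)→23·(5−17)≡10=k; w(22)→23·(22−17)≡11=l; h(7)→23·(7−17)≡4=e (all mod 26).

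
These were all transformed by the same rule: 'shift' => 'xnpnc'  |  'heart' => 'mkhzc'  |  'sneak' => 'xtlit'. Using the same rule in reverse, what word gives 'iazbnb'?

Each letter shifts forward by (position + 5), i.e. 5, 6, 7, … — the shift grows by one for each successive letter.
Undoing it on iazbnb: i−5=d, a−6=u, z−7=s, b−8=t, n−9=e, b−10=r.

duster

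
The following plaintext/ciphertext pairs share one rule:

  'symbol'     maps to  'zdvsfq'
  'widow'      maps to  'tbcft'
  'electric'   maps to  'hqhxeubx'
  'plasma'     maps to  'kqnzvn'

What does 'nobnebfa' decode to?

aviation

Treating letters as 0–25, the rule is x ↦ 5x + 13 (mod 26).
Decoding nobnebfa: n(13)→21·(13−13)≡0=a; o(14)→21·(14−13)≡21=v; b(1)→21·(1−13)≡8=i; n(13)→21·(13−13)≡0=a; e(4)→21·(4−13)≡19=t; b(1)→21·(1−13)≡8=i; f(5)→21·(5−13)≡14=o; a(0)→21·(0−13)≡13=n (all mod 26).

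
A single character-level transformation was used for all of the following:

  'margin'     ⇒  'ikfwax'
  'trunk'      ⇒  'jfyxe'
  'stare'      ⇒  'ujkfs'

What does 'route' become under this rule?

fmyjs

m(12)→i(8) and a(0)→k(10) fit y≡15x+10 (mod 26); the inverse of 15 mod 26 is 7. Treating letters as 0–25, the rule is x ↦ 15x + 10 (mod 26).
For route: r(17)→15·17+10≡5=f; o(14)→15·14+10≡12=m; u(20)→15·20+10≡24=y; t(19)→15·19+10≡9=j; e(4)→15·4+10≡18=s (all mod 26).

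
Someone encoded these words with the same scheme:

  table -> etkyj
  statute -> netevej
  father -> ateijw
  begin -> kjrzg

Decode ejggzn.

tennis

Each letter's alphabet position (a=0..z=25) is mapped through 17·x+19 mod 26 — an affine cipher.
Decoding ejggzn: e(4)→23·(4−19)≡19=t; j(9)→23·(9−19)≡4=e; g(6)→23·(6−19)≡13=n; g(6)→23·(6−19)≡13=n; z(25)→23·(25−19)≡8=i; n(13)→23·(13−19)≡18=s (all mod 26).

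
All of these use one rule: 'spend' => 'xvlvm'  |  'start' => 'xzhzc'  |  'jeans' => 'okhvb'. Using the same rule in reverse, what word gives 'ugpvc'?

The shift increases by 1 at each position, starting from +5: 5, 6, 7, ….
Undoing it on ugpvc: u−5=p, g−6=a, p−7=i, v−8=n, c−9=t.

paint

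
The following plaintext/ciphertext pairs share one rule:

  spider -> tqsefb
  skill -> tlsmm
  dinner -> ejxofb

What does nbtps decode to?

major

Shifts by position in spider: pos 0: s→t (+1), pos 1: p→q (+1), pos 2: i→s (+10), pos 3: d→e (+1), pos 4: e→f (+1), pos 5: r→b (+10) — repeating every 3. A repeating key of period 3 is used — shifts +1, +1, +10 over and over.
Decoding nbtps: n−1=m, b−1=a, t−10=j, p−1=o, s−1=r.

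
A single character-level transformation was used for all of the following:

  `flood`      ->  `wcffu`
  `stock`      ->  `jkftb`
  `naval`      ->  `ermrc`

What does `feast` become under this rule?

wvrjk

Every letter moves 17 places later in the alphabet, wrapping around z→a.
Applying it to feast: f+17=w, e+17=v, a+17=r, s+17=j, t+17=k.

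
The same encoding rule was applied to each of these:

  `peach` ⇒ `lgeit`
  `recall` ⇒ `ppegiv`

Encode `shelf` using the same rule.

The word is reversed, then every letter is shifted forward by 4.
For shelf: reverse → flehs; then shift: f+4=j, l+4=p, e+4=i, h+4=l, s+4=w.

jpilw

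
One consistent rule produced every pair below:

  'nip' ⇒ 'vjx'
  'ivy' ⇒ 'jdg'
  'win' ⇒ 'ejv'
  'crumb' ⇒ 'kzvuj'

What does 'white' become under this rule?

epjbf

The shift depends on letter class: consonant n→v is +8, but vowel i→j is +1. The rule splits by letter class: vowels +1, consonants +8.
On white: w(cons)+8=e, h(cons)+8=p, i(vowel)+1=j, t(cons)+8=b, e(vowel)+1=f.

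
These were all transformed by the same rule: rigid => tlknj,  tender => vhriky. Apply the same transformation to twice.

vzmhk

In rigid: r→t is +2, i→l is +3, g→k is +4, i→n is +5 — the shift increases by 1 each position. Letter i (0-indexed) is shifted by i+2, so successive shifts are 2, 3, 4, ….
For twice: t+2=v, w+3=z, i+4=m, c+5=h, e+6=k.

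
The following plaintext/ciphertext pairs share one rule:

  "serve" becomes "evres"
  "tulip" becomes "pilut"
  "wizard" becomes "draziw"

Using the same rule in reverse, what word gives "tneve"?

The output letters match the input read backwards: serve reversed is evres. It's just the letters in reverse order.
Reversing it on tneve: then reverse → event.

event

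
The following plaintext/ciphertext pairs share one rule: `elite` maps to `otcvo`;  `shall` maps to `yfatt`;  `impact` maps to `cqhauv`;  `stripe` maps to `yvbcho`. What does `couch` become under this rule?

e(4)→o(14) and l(11)→t(19) fit y≡23x+0 (mod 26); the inverse of 23 mod 26 is 17. Each letter's alphabet position (a=0..z=25) is mapped through 23·x+0 mod 26 — an affine cipher.
On couch: c(2)→23·2+0≡20=u; o(14)→23·14+0≡10=k; u(20)→23·20+0≡18=s; c(2)→23·2+0≡20=u; h(7)→23·7+0≡5=f (all mod 26).

uksuf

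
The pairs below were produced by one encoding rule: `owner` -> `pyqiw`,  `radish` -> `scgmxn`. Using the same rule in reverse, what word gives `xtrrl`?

In owner: o→p is +1, w→y is +2, n→q is +3, e→i is +4 — the shift increases by 1 each position. The shift increases by 1 at each position, starting from +1: 1, 2, 3, ….
Decoding xtrrl: x−1=w, t−2=r, r−3=o, r−4=n, l−5=g.

wrong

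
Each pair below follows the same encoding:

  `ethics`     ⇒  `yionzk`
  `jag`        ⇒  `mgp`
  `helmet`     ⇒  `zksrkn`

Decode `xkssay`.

The output letters match the input read backwards, each shifted +6: ethics reversed is scihte. Two steps: reverse the string, then apply a Caesar shift of +6.
Decoding xkssay: shift back: x−6=r, k−6=e, s−6=m, s−6=m, a−6=u, y−6=s → remmus; then reverse → summer.

summer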